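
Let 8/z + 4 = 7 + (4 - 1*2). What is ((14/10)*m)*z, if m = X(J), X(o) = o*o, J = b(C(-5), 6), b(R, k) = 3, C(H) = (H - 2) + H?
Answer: 504/25 ≈ 20.160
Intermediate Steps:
C(H) = -2 + 2*H (C(H) = (-2 + H) + H = -2 + 2*H)
J = 3
X(o) = o²
m = 9 (m = 3² = 9)
z = 8/5 (z = 8/(-4 + (7 + (4 - 1*2))) = 8/(-4 + (7 + (4 - 2))) = 8/(-4 + (7 + 2)) = 8/(-4 + 9) = 8/5 ≈ 1.6000)
((14/10)*m)*z = ((14/10)*9)*(8/5) = ((14*(⅒))*9)*(8/5) = ((7/5)*9)*(8/5) = (63/5)*(8/5) = 504/25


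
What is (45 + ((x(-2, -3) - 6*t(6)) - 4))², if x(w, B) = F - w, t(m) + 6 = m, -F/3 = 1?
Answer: 1600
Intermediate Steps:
F = -3 (F = -3*1 = -3)
t(m) = -6 + m
x(w, B) = -3 - w
(45 + ((x(-2, -3) - 6*t(6)) - 4))² = (45 + (((-3 - 1*(-2)) - 6*(-6 + 6)) - 4))² = (45 + (((-3 + 2) - 6*0) - 4))² = (45 + ((-1 + 0) - 4))² = (45 + (-1 - 4))² = (45 - 5)² = 40² = 1600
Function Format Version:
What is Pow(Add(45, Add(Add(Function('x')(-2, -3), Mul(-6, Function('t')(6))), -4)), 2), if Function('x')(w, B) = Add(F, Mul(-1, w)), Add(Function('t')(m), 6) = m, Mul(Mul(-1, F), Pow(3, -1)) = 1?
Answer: 1600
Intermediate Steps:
F = -3 (F = Mul(-3, 1) = -3)
Function('t')(m) = Add(-6, m)
Function('x')(w, B) = Add(-3, Mul(-1, w))
Pow(Add(45, Add(Add(Function('x')(-2, -3), Mul(-6, Function('t')(6))), -4)), 2) = Pow(Add(45, Add(Add(Add(-3, Mul(-1, -2)), Mul(-6, Add(-6, 6))), -4)), 2) = Pow(Add(45, Add(Add(Add(-3, 2), Mul(-6, 0)), -4)), 2) = Pow(Add(45, Add(Add(-1, 0), -4)), 2) = Pow(Add(45, Add(-1, -4)), 2) = Pow(Add(45, -5), 2) = Pow(40, 2) = 1600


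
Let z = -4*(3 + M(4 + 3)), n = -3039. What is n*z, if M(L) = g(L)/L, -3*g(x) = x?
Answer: 32416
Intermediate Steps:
g(x) = -x/3
M(L) = -1/3 (M(L) = (-L/3)/L = -1/3)
z = -32/3 (z = -4*(3 - 1/3) = -4*8/3 = -32/3 ≈ -10.667)
n*z = -3039*(-32/3) = 32416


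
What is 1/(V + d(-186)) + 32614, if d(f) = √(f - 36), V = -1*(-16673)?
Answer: 9066338187387/277989151 - I*√222/277989151 ≈ 32614.0 - 5.3598e-8*I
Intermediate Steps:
V = 16673
d(f) = √(-36 + f)
1/(V + d(-186)) + 32614 = 1/(16673 + √(-36 - 186)) + 32614 = 1/(16673 + √(-222)) + 32614 = 1/(16673 + I*√222) + 32614 = 32614 + 1/(16673 + I*√222)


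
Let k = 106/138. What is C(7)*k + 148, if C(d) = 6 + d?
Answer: 10901/69 ≈ 157.99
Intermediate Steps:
k = 53/69 (k = 106*(1/138) = 53/69 ≈ 0.76812)
C(7)*k + 148 = (6 + 7)*(53/69) + 148 = 13*(53/69) + 148 = 689/69 + 148 = 10901/69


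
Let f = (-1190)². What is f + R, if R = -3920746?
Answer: -2504646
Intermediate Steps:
f = 1416100
f + R = 1416100 - 3920746 = -2504646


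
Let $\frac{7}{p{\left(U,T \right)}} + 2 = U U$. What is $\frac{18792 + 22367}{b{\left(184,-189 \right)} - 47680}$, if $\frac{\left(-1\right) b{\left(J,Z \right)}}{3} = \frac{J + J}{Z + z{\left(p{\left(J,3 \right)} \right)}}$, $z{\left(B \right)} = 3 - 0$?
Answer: $- \frac{1275929}{1477896} \approx -0.86334$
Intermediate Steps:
$p{\left(U,T \right)} = \frac{7}{-2 + U^{2}}$ ($p{\left(U,T \right)} = \frac{7}{-2 + U U} = \frac{7}{-2 + U^{2}}$)
$z{\left(B \right)} = 3$ ($z{\left(B \right)} = 3 + 0 = 3$)
$b{\left(J,Z \right)} = - \frac{6 J}{3 + Z}$ ($b{\left(J,Z \right)} = - 3 \frac{J + J}{Z + 3} = - 3 \frac{2 J}{3 + Z} = - \frac{6 J}{3 + Z}$)
$\frac{18792 + 22367}{b{\left(184,-189 \right)} - 47680} = \frac{18792 + 22367}{\left(-6\right) 184 \frac{1}{3 - 189} - 47680} = \frac{41159}{\left(-6\right) 184 \frac{1}{-186} - 47680} = \frac{41159}{\left(-6\right) 184 \left(- \frac{1}{186}\right) - 47680} = \frac{41159}{\frac{184}{31} - 47680} = \frac{41159}{- \frac{1477896}{31}} = 41159 \left(- \frac{31}{1477896}\right) = - \frac{1275929}{1477896}$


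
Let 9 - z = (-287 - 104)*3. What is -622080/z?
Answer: -103680/197 ≈ -526.29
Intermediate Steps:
z = 1182 (z = 9 - (-287 - 104)*3 = 9 - (-391)*3 = 9 - 1*(-1173) = 9 + 1173 = 1182)
-622080/z = -622080/1182 = -622080*1/1182 = -103680/197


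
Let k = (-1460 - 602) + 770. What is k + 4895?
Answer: 3603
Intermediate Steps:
k = -1292 (k = -2062 + 770 = -1292)
k + 4895 = -1292 + 4895 = 3603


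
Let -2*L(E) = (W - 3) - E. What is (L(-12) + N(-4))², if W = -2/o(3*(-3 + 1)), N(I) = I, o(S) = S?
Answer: 676/9 ≈ 75.111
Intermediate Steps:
W = ⅓ (W = -2*1/(3*(-3 + 1)) = -2/(3*(-2)) = -2/(-6) = -2*(-⅙) = ⅓ ≈ 0.33333)
L(E) = 4/3 + E/2 (L(E) = -((⅓ - 3) - E)/2 = -(-8/3 - E)/2 = 4/3 + E/2)
(L(-12) + N(-4))² = ((4/3 + (½)*(-12)) - 4)² = ((4/3 - 6) - 4)² = (-14/3 - 4)² = (-26/3)² = 676/9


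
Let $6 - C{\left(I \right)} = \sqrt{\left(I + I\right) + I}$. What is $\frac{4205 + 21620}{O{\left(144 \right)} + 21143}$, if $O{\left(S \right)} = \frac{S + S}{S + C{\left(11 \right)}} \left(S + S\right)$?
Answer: $\frac{381475459525}{320494801043} - \frac{714009600 \sqrt{33}}{3525442811473} \approx 1.1891$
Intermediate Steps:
$C{\left(I \right)} = 6 - \sqrt{3} \sqrt{I}$ ($C{\left(I \right)} = 6 - \sqrt{\left(I + I\right) + I} = 6 - \sqrt{2 I + I} = 6 - \sqrt{3 I} = 6 - \sqrt{3} \sqrt{I}$)
$O{\left(S \right)} = \frac{4 S^{2}}{6 + S - \sqrt{33}}$ ($O{\left(S \right)} = \frac{S + S}{S + \left(6 - \sqrt{3} \sqrt{11}\right)} \left(S + S\right) = \frac{2 S}{S + \left(6 - \sqrt{33}\right)} 2 S = \frac{2 S}{6 + S - \sqrt{33}} \cdot 2 S = \frac{4 S^{2}}{6 + S - \sqrt{33}}$)
$\frac{4205 + 21620}{O{\left(144 \right)} + 21143} = \frac{4205 + 21620}{\frac{4 \cdot 144^{2}}{6 + 144 - \sqrt{33}} + 21143} = \frac{25825}{4 \cdot 20736 \frac{1}{150 - \sqrt{33}} + 21143} = \frac{25825}{\frac{82944}{150 - \sqrt{33}} + 21143} = \frac{25825}{21143 + \frac{82944}{150 - \sqrt{33}}}$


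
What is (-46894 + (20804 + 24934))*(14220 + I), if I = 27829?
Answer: -48608644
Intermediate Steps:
(-46894 + (20804 + 24934))*(14220 + I) = (-46894 + (20804 + 24934))*(14220 + 27829) = (-46894 + 45738)*42049 = -1156*42049 = -48608644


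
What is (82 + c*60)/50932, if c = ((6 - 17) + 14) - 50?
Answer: -1369/25466 ≈ -0.053758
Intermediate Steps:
c = -47 (c = (-11 + 14) - 50 = 3 - 50 = -47)
(82 + c*60)/50932 = (82 - 47*60)/50932 = (82 - 2820)*(1/50932) = -2738*1/50932 = -1369/25466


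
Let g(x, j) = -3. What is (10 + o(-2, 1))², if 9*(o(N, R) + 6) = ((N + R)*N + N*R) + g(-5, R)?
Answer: 121/9 ≈ 13.444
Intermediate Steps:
o(N, R) = -19/3 + N*R/9 + N*(N + R)/9 (o(N, R) = -6 + (((N + R)*N + N*R) - 3)/9 = -6 + ((N*(N + R) + N*R) - 3)/9 = -6 + ((N*R + N*(N + R)) - 3)/9 = -6 + (-3 + N*R + N*(N + R))/9 = -6 + (-⅓ + N*R/9 + N*(N + R)/9) = -19/3 + N*R/9 + N*(N + R)/9)
(10 + o(-2, 1))² = (10 + (-19/3 + (⅑)*(-2)² + (2/9)*(-2)*1))² = (10 + (-19/3 + (⅑)*4 - 4/9))² = (10 + (-19/3 + 4/9 - 4/9))² = (10 - 19/3)² = (11/3)² = 121/9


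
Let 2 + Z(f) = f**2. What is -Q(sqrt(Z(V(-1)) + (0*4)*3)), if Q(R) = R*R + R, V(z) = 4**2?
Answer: -254 - sqrt(254) ≈ -269.94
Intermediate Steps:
V(z) = 16
Z(f) = -2 + f**2
Q(R) = R + R**2 (Q(R) = R**2 + R = R + R**2)
-Q(sqrt(Z(V(-1)) + (0*4)*3)) = -sqrt((-2 + 16**2) + (0*4)*3)*(1 + sqrt((-2 + 16**2) + (0*4)*3)) = -sqrt((-2 + 256) + 0*3)*(1 + sqrt((-2 + 256) + 0*3)) = -sqrt(254 + 0)*(1 + sqrt(254 + 0)) = -sqrt(254)*(1 + sqrt(254))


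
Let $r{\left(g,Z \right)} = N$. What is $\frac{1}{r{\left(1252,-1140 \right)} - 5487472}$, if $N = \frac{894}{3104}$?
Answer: $- \frac{1552}{8516556097} \approx -1.8223 \cdot 10^{-7}$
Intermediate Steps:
$N = \frac{447}{1552}$ ($N = 894 \cdot \frac{1}{3104} = \frac{447}{1552} \approx 0.28802$)
$r{\left(g,Z \right)} = \frac{447}{1552}$
$\frac{1}{r{\left(1252,-1140 \right)} - 5487472} = \frac{1}{\frac{447}{1552} - 5487472} = \frac{1}{- \frac{8516556097}{1552}} = - \frac{1552}{8516556097}$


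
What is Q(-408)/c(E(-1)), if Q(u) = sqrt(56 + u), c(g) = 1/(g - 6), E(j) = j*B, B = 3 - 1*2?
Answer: -28*I*sqrt(22) ≈ -131.33*I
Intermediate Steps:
B = 1 (B = 3 - 2 = 1)
E(j) = j (E(j) = j*1 = j)
c(g) = 1/(-6 + g)
Q(-408)/c(E(-1)) = sqrt(56 - 408)/(1/(-6 - 1)) = sqrt(-352)/(1/(-7)) = (4*I*sqrt(22))/(-1/7) = (4*I*sqrt(22))*(-7) = -28*I*sqrt(22)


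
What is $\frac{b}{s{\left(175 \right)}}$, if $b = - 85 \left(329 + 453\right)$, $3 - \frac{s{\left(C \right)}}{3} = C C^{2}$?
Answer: $\frac{33235}{8039058} \approx 0.0041342$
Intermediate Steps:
$s{\left(C \right)} = 9 - 3 C^{3}$ ($s{\left(C \right)} = 9 - 3 C C^{2} = 9 - 3 C^{3}$)
$b = -66470$ ($b = \left(-85\right) 782 = -66470$)
$\frac{b}{s{\left(175 \right)}} = - \frac{66470}{9 - 3 \cdot 175^{3}} = - \frac{66470}{9 - 16078125} = - \frac{66470}{-16078116} = \left(-66470\right) \left(- \frac{1}{16078116}\right) = \frac{33235}{8039058}$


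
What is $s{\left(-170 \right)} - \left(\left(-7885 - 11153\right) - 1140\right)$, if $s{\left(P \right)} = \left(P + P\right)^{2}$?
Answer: $135778$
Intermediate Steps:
$s{\left(P \right)} = 4 P^{2}$ ($s{\left(P \right)} = \left(2 P\right)^{2} = 4 P^{2}$)
$s{\left(-170 \right)} - \left(\left(-7885 - 11153\right) - 1140\right) = 4 \left(-170\right)^{2} - \left(\left(-7885 - 11153\right) - 1140\right) = 4 \cdot 28900 - \left(-19038 - 1140\right) = 115600 - -20178 = 115600 + 20178 = 135778$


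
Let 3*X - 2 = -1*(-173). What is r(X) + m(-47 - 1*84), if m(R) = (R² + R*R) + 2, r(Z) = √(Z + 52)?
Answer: 34324 + √993/3 ≈ 34335.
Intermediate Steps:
X = 175/3 (X = ⅔ + (-1*(-173))/3 = ⅔ + (⅓)*173 = ⅔ + 173/3 = 175/3 ≈ 58.333)
r(Z) = √(52 + Z)
m(R) = 2 + 2*R² (m(R) = (R² + R²) + 2 = 2*R² + 2 = 2 + 2*R²)
r(X) + m(-47 - 1*84) = √(52 + 175/3) + (2 + 2*(-47 - 1*84)²) = √(331/3) + (2 + 2*(-47 - 84)²) = √993/3 + (2 + 2*(-131)²) = √993/3 + (2 + 2*17161) = √993/3 + (2 + 34322) = √993/3 + 34324 = 34324 + √993/3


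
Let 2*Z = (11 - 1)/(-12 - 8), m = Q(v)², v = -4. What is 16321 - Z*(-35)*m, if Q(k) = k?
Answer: 16181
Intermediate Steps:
m = 16 (m = (-4)² = 16)
Z = -¼ (Z = ((11 - 1)/(-12 - 8))/2 = (10/(-20))/2 = (10*(-1/20))/2 = (½)*(-½) = -¼ ≈ -0.25000)
16321 - Z*(-35)*m = 16321 - (-¼*(-35))*16 = 16321 - 35*16/4 = 16321 - 1*140 = 16321 - 140 = 16181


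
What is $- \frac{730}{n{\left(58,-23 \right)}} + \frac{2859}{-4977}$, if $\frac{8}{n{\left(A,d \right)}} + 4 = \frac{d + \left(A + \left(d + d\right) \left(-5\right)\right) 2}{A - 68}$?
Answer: $\frac{71808827}{13272} \approx 5410.5$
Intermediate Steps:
$n{\left(A,d \right)} = \frac{8}{-4 + \frac{- 19 d + 2 A}{-68 + A}}$ ($n{\left(A,d \right)} = \frac{8}{-4 + \frac{d + \left(A + \left(d + d\right) \left(-5\right)\right) 2}{A - 68}} = \frac{8}{-4 + \frac{d + \left(A + 2 d \left(-5\right)\right) 2}{-68 + A}} = \frac{8}{-4 + \frac{d + \left(A - 10 d\right) 2}{-68 + A}} = \frac{8}{-4 + \frac{d + \left(- 20 d + 2 A\right)}{-68 + A}} = \frac{8}{-4 + \frac{- 19 d + 2 A}{-68 + A}}$)
$- \frac{730}{n{\left(58,-23 \right)}} + \frac{2859}{-4977} = - \frac{730}{8 \frac{1}{-272 + 2 \cdot 58 + 19 \left(-23\right)} \left(68 - 58\right)} + \frac{2859}{-4977} = - \frac{730}{8 \frac{1}{-272 + 116 - 437} \left(68 - 58\right)} + 2859 \left(- \frac{1}{4977}\right) = - \frac{730}{8 \frac{1}{-593} \cdot 10} - \frac{953}{1659} = - \frac{730}{8 \left(- \frac{1}{593}\right) 10} - \frac{953}{1659} = - \frac{730}{- \frac{80}{593}} - \frac{953}{1659} = \left(-730\right) \left(- \frac{593}{80}\right) - \frac{953}{1659} = \frac{43289}{8} - \frac{953}{1659} = \frac{71808827}{13272}$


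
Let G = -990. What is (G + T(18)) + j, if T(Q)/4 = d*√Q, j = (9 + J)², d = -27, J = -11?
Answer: -986 - 324*√2 ≈ -1444.2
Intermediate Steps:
j = 4 (j = (9 - 11)² = (-2)² = 4)
T(Q) = -108*√Q (T(Q) = 4*(-27*√Q) = -108*√Q)
(G + T(18)) + j = (-990 - 324*√2) + 4 = -986 - 324*√2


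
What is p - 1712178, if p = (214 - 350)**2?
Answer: -1693682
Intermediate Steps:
p = 18496 (p = (-136)**2 = 18496)
p - 1712178 = 18496 - 1712178 = -1693682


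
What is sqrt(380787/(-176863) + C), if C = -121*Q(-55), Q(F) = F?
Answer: 11*sqrt(1719872054434)/176863 ≈ 81.565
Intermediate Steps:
C = 6655 (C = -121*(-55) = 6655)
sqrt(380787/(-176863) + C) = sqrt(380787/(-176863) + 6655) = sqrt(380787*(-1/176863) + 6655) = sqrt(-380787/176863 + 6655) = sqrt(1176642478/176863) = 11*sqrt(1719872054434)/176863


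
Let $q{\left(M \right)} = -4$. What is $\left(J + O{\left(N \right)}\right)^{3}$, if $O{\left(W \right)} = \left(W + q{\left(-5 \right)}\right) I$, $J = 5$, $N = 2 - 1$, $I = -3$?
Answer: $2744$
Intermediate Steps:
$N = 1$
$O{\left(W \right)} = 12 - 3 W$ ($O{\left(W \right)} = \left(W - 4\right) \left(-3\right) = \left(-4 + W\right) \left(-3\right) = 12 - 3 W$)
$\left(J + O{\left(N \right)}\right)^{3} = \left(5 + \left(12 - 3\right)\right)^{3} = \left(5 + 9\right)^{3} = 14^{3} = 2744$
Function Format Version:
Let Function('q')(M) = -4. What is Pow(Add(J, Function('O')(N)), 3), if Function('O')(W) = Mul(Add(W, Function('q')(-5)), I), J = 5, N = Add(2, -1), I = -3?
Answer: 2744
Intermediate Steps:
N = 1
Function('O')(W) = Add(12, Mul(-3, W)) (Function('O')(W) = Mul(Add(W, -4), -3) = Mul(Add(-4, W), -3) = Add(12, Mul(-3, W)))
Pow(Add(J, Function('O')(N)), 3) = Pow(Add(5, Add(12, Mul(-3, 1))), 3) = Pow(Add(5, Add(12, -3)), 3) = Pow(Add(5, 9), 3) = Pow(14, 3) = 2744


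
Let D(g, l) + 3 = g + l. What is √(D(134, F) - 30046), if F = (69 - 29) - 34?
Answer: I*√29909 ≈ 172.94*I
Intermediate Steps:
F = 6 (F = 40 - 34 = 6)
D(g, l) = -3 + g + l (D(g, l) = -3 + (g + l) = -3 + g + l)
√(D(134, F) - 30046) = √((-3 + 134 + 6) - 30046) = √(137 - 30046) = √(-29909) = I*√29909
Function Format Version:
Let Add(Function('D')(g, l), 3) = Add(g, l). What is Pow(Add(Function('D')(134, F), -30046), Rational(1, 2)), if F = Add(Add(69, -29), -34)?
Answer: Mul(I, Pow(29909, Rational(1, 2))) ≈ Mul(172.94, I)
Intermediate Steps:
F = 6 (F = Add(40, -34) = 6)
Function('D')(g, l) = Add(-3, g, l) (Function('D')(g, l) = Add(-3, Add(g, l)) = Add(-3, g, l))
Pow(Add(Function('D')(134, F), -30046), Rational(1, 2)) = Pow(Add(Add(-3, 134, 6), -30046), Rational(1, 2)) = Pow(Add(137, -30046), Rational(1, 2)) = Pow(-29909, Rational(1, 2)) = Mul(I, Pow(29909, Rational(1, 2)))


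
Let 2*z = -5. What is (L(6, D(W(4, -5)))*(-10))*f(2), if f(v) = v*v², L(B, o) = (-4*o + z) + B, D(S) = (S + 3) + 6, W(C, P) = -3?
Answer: 1640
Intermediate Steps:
z = -5/2 (z = (½)*(-5) = -5/2 ≈ -2.5000)
D(S) = 9 + S (D(S) = (3 + S) + 6 = 9 + S)
L(B, o) = -5/2 + B - 4*o (L(B, o) = (-4*o - 5/2) + B = (-5/2 - 4*o) + B = -5/2 + B - 4*o)
f(v) = v³
(L(6, D(W(4, -5)))*(-10))*f(2) = ((-5/2 + 6 - 4*(9 - 3))*(-10))*2³ = ((-5/2 + 6 - 4*6)*(-10))*8 = ((-5/2 + 6 - 24)*(-10))*8 = -41/2*(-10)*8 = 205*8 = 1640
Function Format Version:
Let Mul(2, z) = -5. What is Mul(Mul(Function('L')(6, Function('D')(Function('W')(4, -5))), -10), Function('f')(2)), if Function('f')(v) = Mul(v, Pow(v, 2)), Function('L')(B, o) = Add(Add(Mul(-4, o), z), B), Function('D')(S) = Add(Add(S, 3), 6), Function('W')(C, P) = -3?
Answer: 1640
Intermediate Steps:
z = Rational(-5, 2) (z = Mul(Rational(1, 2), -5) = Rational(-5, 2) ≈ -2.5000)
Function('D')(S) = Add(9, S) (Function('D')(S) = Add(Add(3, S), 6) = Add(9, S))
Function('L')(B, o) = Add(Rational(-5, 2), B, Mul(-4, o)) (Function('L')(B, o) = Add(Add(Mul(-4, o), Rational(-5, 2)), B) = Add(Add(Rational(-5, 2), Mul(-4, o)), B) = Add(Rational(-5, 2), B, Mul(-4, o)))
Function('f')(v) = Pow(v, 3)
Mul(Mul(Function('L')(6, Function('D')(Function('W')(4, -5))), -10), Function('f')(2)) = Mul(Mul(Add(Rational(-5, 2), 6, Mul(-4, Add(9, -3))), -10), Pow(2, 3)) = Mul(Mul(Add(Rational(-5, 2), 6, Mul(-4, 6)), -10), 8) = Mul(Mul(Add(Rational(-5, 2), 6, -24), -10), 8) = Mul(Mul(Rational(-41, 2), -10), 8) = Mul(205, 8) = 1640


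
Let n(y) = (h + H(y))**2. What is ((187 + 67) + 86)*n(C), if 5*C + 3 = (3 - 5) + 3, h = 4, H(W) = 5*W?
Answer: 1360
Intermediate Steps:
C = -2/5 (C = -3/5 + ((3 - 5) + 3)/5 = -3/5 + (-2 + 3)/5 = -3/5 + (1/5)*1 = -3/5 + 1/5 = -2/5 ≈ -0.40000)
n(y) = (4 + 5*y)**2
((187 + 67) + 86)*n(C) = ((187 + 67) + 86)*(4 + 5*(-2/5))**2 = (254 + 86)*(4 - 2)**2 = 340*2**2 = 340*4 = 1360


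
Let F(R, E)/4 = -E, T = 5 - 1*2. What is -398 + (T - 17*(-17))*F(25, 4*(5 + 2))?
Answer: -33102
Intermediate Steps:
T = 3 (T = 5 - 2 = 3)
F(R, E) = -4*E (F(R, E) = 4*(-E) = -4*E)
-398 + (T - 17*(-17))*F(25, 4*(5 + 2)) = -398 + (3 - 17*(-17))*(-16*(5 + 2)) = -398 + (3 + 289)*(-16*7) = -398 + 292*(-4*28) = -398 + 292*(-112) = -398 - 32704 = -33102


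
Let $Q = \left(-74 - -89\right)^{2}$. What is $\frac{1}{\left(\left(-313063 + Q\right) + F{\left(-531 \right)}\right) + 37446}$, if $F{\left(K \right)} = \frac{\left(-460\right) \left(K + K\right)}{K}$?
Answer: $- \frac{1}{276312} \approx -3.6191 \cdot 10^{-6}$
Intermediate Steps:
$F{\left(K \right)} = -920$ ($F{\left(K \right)} = \frac{\left(-460\right) 2 K}{K} = \frac{\left(-920\right) K}{K} = -920$)
$Q = 225$ ($Q = \left(-74 + 89\right)^{2} = 15^{2} = 225$)
$\frac{1}{\left(\left(-313063 + Q\right) + F{\left(-531 \right)}\right) + 37446} = \frac{1}{\left(\left(-313063 + 225\right) - 920\right) + 37446} = \frac{1}{\left(-312838 - 920\right) + 37446} = \frac{1}{-313758 + 37446} = \frac{1}{-276312} = - \frac{1}{276312}$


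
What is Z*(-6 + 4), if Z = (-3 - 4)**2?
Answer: -98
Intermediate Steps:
Z = 49 (Z = (-7)**2 = 49)
Z*(-6 + 4) = 49*(-6 + 4) = 49*(-2) = -98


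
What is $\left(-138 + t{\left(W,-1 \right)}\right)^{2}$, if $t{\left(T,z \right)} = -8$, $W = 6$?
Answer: $21316$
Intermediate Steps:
$\left(-138 + t{\left(W,-1 \right)}\right)^{2} = \left(-138 - 8\right)^{2} = \left(-146\right)^{2} = 21316$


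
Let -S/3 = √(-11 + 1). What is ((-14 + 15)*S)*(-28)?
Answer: 84*I*√10 ≈ 265.63*I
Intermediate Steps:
S = -3*I*√10 (S = -3*√(-11 + 1) = -3*I*√10 ≈ -9.4868*I)
((-14 + 15)*S)*(-28) = ((-14 + 15)*(-3*I*√10))*(-28) = (1*(-3*I*√10))*(-28) = -3*I*√10*(-28) = 84*I*√10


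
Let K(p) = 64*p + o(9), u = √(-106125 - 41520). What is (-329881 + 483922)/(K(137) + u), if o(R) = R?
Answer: 1352017857/77183374 - 462123*I*√16405/77183374 ≈ 17.517 - 0.76687*I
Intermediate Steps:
u = 3*I*√16405 (u = √(-147645) = 3*I*√16405 ≈ 384.25*I)
K(p) = 9 + 64*p (K(p) = 64*p + 9 = 9 + 64*p)
(-329881 + 483922)/(K(137) + u) = (-329881 + 483922)/((9 + 64*137) + 3*I*√16405) = 154041/((9 + 8768) + 3*I*√16405) = 154041/(8777 + 3*I*√16405)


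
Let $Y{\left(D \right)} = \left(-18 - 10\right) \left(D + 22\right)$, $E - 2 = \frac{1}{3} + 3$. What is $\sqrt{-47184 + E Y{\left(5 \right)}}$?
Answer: $4 i \sqrt{3201} \approx 226.31 i$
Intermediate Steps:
$E = \frac{16}{3}$ ($E = 2 + \left(\frac{1}{3} + 3\right) = 2 + \frac{10}{3} = \frac{16}{3} \approx 5.3333$)
$Y{\left(D \right)} = -616 - 28 D$ ($Y{\left(D \right)} = - 28 \left(22 + D\right) = -616 - 28 D$)
$\sqrt{-47184 + E Y{\left(5 \right)}} = \sqrt{-47184 + \frac{16 \left(-616 - 140\right)}{3}} = \sqrt{-47184 + \frac{16}{3} \left(-756\right)} = \sqrt{-47184 - 4032} = \sqrt{-51216} = 4 i \sqrt{3201}$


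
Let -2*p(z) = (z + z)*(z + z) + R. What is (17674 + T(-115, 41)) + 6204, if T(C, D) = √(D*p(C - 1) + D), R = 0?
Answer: 23878 + I*√1103351 ≈ 23878.0 + 1050.4*I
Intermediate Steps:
p(z) = -2*z² (p(z) = -((z + z)*(z + z) + 0)/2 = -((2*z)*(2*z) + 0)/2 = -(4*z² + 0)/2 = -2*z²)
T(C, D) = √(D - 2*D*(-1 + C)²) (T(C, D) = √(D*(-2*(C - 1)²) + D) = √(D*(-2*(-1 + C)²) + D) = √(-2*D*(-1 + C)² + D) = √(D - 2*D*(-1 + C)²))
(17674 + T(-115, 41)) + 6204 = (17674 + √(41 - 2*41*(-1 - 115)²)) + 6204 = (17674 + √(41 - 2*41*(-116)²)) + 6204 = (17674 + √(41 - 2*41*13456)) + 6204 = (17674 + √(41 - 1103392)) + 6204 = (17674 + √(-1103351)) + 6204 = (17674 + I*√1103351) + 6204 = 23878 + I*√1103351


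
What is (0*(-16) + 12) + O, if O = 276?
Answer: 288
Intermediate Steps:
(0*(-16) + 12) + O = (0*(-16) + 12) + 276 = (0 + 12) + 276 = 12 + 276 = 288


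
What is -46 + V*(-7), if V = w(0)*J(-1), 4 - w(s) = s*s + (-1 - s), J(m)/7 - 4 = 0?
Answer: -1026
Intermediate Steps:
J(m) = 28 (J(m) = 28 + 7*0 = 28 + 0 = 28)
w(s) = 5 + s - s² (w(s) = 4 - (s*s + (-1 - s)) = 4 - (s² + (-1 - s)) = 4 - (-1 + s² - s) = 4 + (1 + s - s²) = 5 + s - s²)
V = 140 (V = (5 + 0 - 1*0²)*28 = (5 + 0 - 1*0)*28 = (5 + 0 + 0)*28 = 5*28 = 140)
-46 + V*(-7) = -46 + 140*(-7) = -46 - 980 = -1026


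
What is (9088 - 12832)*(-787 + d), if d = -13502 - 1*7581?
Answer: 81881280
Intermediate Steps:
d = -21083 (d = -13502 - 7581 = -21083)
(9088 - 12832)*(-787 + d) = (9088 - 12832)*(-787 - 21083) = -3744*(-21870) = 81881280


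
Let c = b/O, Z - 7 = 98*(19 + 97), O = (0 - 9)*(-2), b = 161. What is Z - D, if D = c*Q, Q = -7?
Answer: 205877/18 ≈ 11438.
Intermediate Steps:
O = 18 (O = -9*(-2) = 18)
Z = 11375 (Z = 7 + 98*(19 + 97) = 7 + 98*116 = 7 + 11368 = 11375)
c = 161/18 ≈ 8.9444
D = -1127/18 (D = (161/18)*(-7) = -1127/18 ≈ -62.611)
Z - D = 11375 - 1*(-1127/18) = 11375 + 1127/18 = 205877/18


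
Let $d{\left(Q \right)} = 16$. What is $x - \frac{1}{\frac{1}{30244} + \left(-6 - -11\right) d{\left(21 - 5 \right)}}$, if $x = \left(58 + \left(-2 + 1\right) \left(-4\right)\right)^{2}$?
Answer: $\frac{9300608480}{2419521} \approx 3844.0$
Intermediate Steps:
$x = 3844$ ($x = \left(58 - -4\right)^{2} = \left(58 + 4\right)^{2} = 62^{2} = 3844$)
$x - \frac{1}{\frac{1}{30244} + \left(-6 - -11\right) d{\left(21 - 5 \right)}} = 3844 - \frac{1}{\frac{1}{30244} + \left(-6 - -11\right) 16} = 3844 - \frac{1}{\frac{1}{30244} + \left(-6 + 11\right) 16} = 3844 - \frac{1}{\frac{1}{30244} + 5 \cdot 16} = 3844 - \frac{1}{\frac{1}{30244} + 80} = 3844 - \frac{1}{\frac{2419521}{30244}} = 3844 - \frac{30244}{2419521} = \frac{9300608480}{2419521}$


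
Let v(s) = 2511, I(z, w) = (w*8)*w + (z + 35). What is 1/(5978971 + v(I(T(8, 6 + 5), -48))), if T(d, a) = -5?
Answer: 1/5981482 ≈ 1.6718e-7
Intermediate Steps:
I(z, w) = 35 + z + 8*w² (I(z, w) = (8*w)*w + (35 + z) = 8*w² + (35 + z) = 35 + z + 8*w²)
1/(5978971 + v(I(T(8, 6 + 5), -48))) = 1/(5978971 + 2511) = 1/5981482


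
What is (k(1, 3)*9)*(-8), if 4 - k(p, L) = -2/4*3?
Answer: -396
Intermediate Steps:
k(p, L) = 11/2 (k(p, L) = 4 - (-2/4)*3 = 4 - (-2*¼)*3 = 4 - (-1)*3/2 = 4 - 1*(-3/2) = 4 + 3/2 = 11/2)
(k(1, 3)*9)*(-8) = ((11/2)*9)*(-8) = (99/2)*(-8) = -396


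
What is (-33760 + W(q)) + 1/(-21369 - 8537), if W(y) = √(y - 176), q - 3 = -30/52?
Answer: -1009626561/29906 + I*√117338/26 ≈ -33760.0 + 13.175*I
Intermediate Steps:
q = 63/26 (q = 3 - 30/52 = 3 - 30*1/52 = 3 - 15/26 = 63/26 ≈ 2.4231)
W(y) = √(-176 + y)
(-33760 + W(q)) + 1/(-21369 - 8537) = (-33760 + √(-176 + 63/26)) + 1/(-21369 - 8537) = (-33760 + √(-4513/26)) + 1/(-29906) = (-33760 + I*√117338/26) - 1/29906 = -1009626561/29906 + I*√117338/26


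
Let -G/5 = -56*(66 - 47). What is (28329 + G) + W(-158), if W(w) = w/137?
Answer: 4609755/137 ≈ 33648.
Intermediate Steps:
W(w) = w/137 (W(w) = w*(1/137) = w/137)
G = 5320 (G = -(-280)*(66 - 47) = -(-280)*19 = -5*(-1064) = 5320)
(28329 + G) + W(-158) = (28329 + 5320) + (1/137)*(-158) = 33649 - 158/137 = 4609755/137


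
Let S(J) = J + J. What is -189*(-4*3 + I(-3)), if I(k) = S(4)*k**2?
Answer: -11340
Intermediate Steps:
S(J) = 2*J
I(k) = 8*k**2 (I(k) = (2*4)*k**2 = 8*k**2)
-189*(-4*3 + I(-3)) = -189*(-4*3 + 8*(-3)**2) = -189*(-12 + 8*9) = -189*(-12 + 72) = -189*60 = -11340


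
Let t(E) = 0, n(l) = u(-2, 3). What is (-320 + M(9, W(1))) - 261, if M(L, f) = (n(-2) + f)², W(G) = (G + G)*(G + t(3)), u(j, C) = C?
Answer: -556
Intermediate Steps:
n(l) = 3
W(G) = 2*G² (W(G) = (G + G)*(G + 0) = (2*G)*G = 2*G²)
M(L, f) = (3 + f)²
(-320 + M(9, W(1))) - 261 = (-320 + (3 + 2*1²)²) - 261 = (-320 + (3 + 2*1)²) - 261 = (-320 + (3 + 2)²) - 261 = (-320 + 5²) - 261 = (-320 + 25) - 261 = -295 - 261 = -556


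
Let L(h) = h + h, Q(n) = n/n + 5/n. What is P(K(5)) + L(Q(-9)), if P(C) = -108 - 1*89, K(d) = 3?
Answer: -1765/9 ≈ -196.11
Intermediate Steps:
Q(n) = 1 + 5/n
L(h) = 2*h
P(C) = -197 (P(C) = -108 - 89 = -197)
P(K(5)) + L(Q(-9)) = -197 + 2*((5 - 9)/(-9)) = -197 + 2*(-⅑*(-4)) = -197 + 2*(4/9) = -197 + 8/9 = -1765/9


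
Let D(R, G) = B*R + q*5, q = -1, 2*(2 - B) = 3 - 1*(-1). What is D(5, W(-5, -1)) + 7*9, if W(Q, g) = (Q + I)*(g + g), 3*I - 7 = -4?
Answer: 58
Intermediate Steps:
I = 1 (I = 7/3 + (⅓)*(-4) = 7/3 - 4/3 = 1)
B = 0 (B = 2 - (3 - 1*(-1))/2 = 2 - (3 + 1)/2 = 2 - ½*4 = 2 - 2 = 0)
W(Q, g) = 2*g*(1 + Q) (W(Q, g) = (Q + 1)*(g + g) = (1 + Q)*(2*g) = 2*g*(1 + Q))
D(R, G) = -5 (D(R, G) = 0*R - 1*5 = 0 - 5 = -5)
D(5, W(-5, -1)) + 7*9 = -5 + 7*9 = -5 + 63 = 58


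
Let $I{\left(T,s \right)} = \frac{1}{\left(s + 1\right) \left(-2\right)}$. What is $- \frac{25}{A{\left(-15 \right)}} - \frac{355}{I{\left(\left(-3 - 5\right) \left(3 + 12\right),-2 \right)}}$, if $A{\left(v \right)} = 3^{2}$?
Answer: $- \frac{6415}{9} \approx -712.78$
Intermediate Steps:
$A{\left(v \right)} = 9$
$I{\left(T,s \right)} = - \frac{1}{2 \left(1 + s\right)}$ ($I{\left(T,s \right)} = \frac{1}{1 + s} \left(- \frac{1}{2}\right) = - \frac{1}{2 \left(1 + s\right)}$)
$- \frac{25}{A{\left(-15 \right)}} - \frac{355}{I{\left(\left(-3 - 5\right) \left(3 + 12\right),-2 \right)}} = - \frac{25}{9} - \frac{355}{\left(-1\right) \frac{1}{2 + 2 \left(-2\right)}} = \left(-25\right) \frac{1}{9} - \frac{355}{\left(-1\right) \frac{1}{2 - 4}} = - \frac{25}{9} - \frac{355}{\left(-1\right) \frac{1}{-2}} = - \frac{25}{9} - \frac{355}{\left(-1\right) \left(- \frac{1}{2}\right)} = - \frac{25}{9} - 355 \frac{1}{\frac{1}{2}} = - \frac{25}{9} - 710 = - \frac{6415}{9}$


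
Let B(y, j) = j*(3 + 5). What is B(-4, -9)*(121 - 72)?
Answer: -3528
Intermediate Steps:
B(y, j) = 8*j (B(y, j) = j*8 = 8*j)
B(-4, -9)*(121 - 72) = (8*(-9))*(121 - 72) = -72*49 = -3528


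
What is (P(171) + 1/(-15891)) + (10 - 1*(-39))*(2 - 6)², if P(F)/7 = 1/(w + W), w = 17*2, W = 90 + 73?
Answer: 2454444208/3130527 ≈ 784.04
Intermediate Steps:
W = 163
w = 34
P(F) = 7/197 (P(F) = 7/(34 + 163) = 7/197)
(P(171) + 1/(-15891)) + (10 - 1*(-39))*(2 - 6)² = (7/197 + 1/(-15891)) + (10 - 1*(-39))*(2 - 6)² = (7/197 - 1/15891) + (10 + 39)*(-4)² = 111040/3130527 + 49*16 = 111040/3130527 + 784 = 2454444208/3130527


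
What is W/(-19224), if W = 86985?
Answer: -9665/2136 ≈ -4.5248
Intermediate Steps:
W/(-19224) = 86985/(-19224) = 86985*(-1/19224) = -9665/2136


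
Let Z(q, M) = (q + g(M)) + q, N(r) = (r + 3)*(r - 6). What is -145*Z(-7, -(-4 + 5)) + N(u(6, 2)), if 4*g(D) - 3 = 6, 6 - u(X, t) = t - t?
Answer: 6815/4 ≈ 1703.8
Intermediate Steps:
u(X, t) = 6 (u(X, t) = 6 - (t - t) = 6 - 1*0 = 6 + 0 = 6)
g(D) = 9/4 (g(D) = 3/4 + (1/4)*6 = 3/4 + 3/2 = 9/4)
N(r) = (-6 + r)*(3 + r) (N(r) = (3 + r)*(-6 + r) = (-6 + r)*(3 + r))
Z(q, M) = 9/4 + 2*q (Z(q, M) = (q + 9/4) + q = (9/4 + q) + q = 9/4 + 2*q)
-145*Z(-7, -(-4 + 5)) + N(u(6, 2)) = -145*(9/4 + 2*(-7)) + (-18 + 6**2 - 3*6) = -145*(9/4 - 14) + (-18 + 36 - 18) = -145*(-47/4) + 0 = 6815/4 + 0 = 6815/4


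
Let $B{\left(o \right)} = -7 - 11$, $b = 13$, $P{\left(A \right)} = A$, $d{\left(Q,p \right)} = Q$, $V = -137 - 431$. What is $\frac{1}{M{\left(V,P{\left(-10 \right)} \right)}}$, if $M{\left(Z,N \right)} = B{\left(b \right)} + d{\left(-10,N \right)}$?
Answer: $- \frac{1}{28} \approx -0.035714$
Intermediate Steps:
$V = -568$ ($V = -137 - 431 = -568$)
$B{\left(o \right)} = -18$
$M{\left(Z,N \right)} = -28$ ($M{\left(Z,N \right)} = -18 - 10 = -28$)
$\frac{1}{M{\left(V,P{\left(-10 \right)} \right)}} = \frac{1}{-28} = - \frac{1}{28}$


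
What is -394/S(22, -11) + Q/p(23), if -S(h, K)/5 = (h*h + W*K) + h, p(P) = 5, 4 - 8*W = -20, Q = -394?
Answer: -185968/2365 ≈ -78.633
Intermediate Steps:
W = 3 (W = ½ - ⅛*(-20) = ½ + 5/2 = 3)
S(h, K) = -15*K - 5*h - 5*h² (S(h, K) = -5*((h*h + 3*K) + h) = -5*((h² + 3*K) + h) = -5*(h + h² + 3*K) = -15*K - 5*h - 5*h²)
-394/S(22, -11) + Q/p(23) = -394/(-15*(-11) - 5*22 - 5*22²) - 394/5 = -394/(165 - 110 - 5*484) - 394*⅕ = -394/(165 - 110 - 2420) - 394/5 = -394/(-2365) - 394/5 = -394*(-1/2365) - 394/5 = 394/2365 - 394/5 = -185968/2365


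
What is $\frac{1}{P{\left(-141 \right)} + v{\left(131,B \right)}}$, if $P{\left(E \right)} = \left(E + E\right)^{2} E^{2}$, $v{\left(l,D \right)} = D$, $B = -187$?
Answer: $\frac{1}{1581016457} \approx 6.325 \cdot 10^{-10}$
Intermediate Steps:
$P{\left(E \right)} = 4 E^{4}$ ($P{\left(E \right)} = \left(2 E\right)^{2} E^{2} = 4 E^{2} E^{2} = 4 E^{4}$)
$\frac{1}{P{\left(-141 \right)} + v{\left(131,B \right)}} = \frac{1}{4 \left(-141\right)^{4} - 187} = \frac{1}{4 \cdot 395254161 - 187} = \frac{1}{1581016644 - 187} = \frac{1}{1581016457}$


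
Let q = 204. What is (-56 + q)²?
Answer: 21904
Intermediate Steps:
(-56 + q)² = (-56 + 204)² = 148² = 21904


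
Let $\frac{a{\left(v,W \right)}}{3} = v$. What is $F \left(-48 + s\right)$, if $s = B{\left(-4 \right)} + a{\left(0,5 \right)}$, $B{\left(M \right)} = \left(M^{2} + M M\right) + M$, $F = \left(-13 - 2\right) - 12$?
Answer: $540$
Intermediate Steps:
$F = -27$ ($F = -15 - 12 = -27$)
$B{\left(M \right)} = M + 2 M^{2}$ ($B{\left(M \right)} = \left(M^{2} + M^{2}\right) + M = 2 M^{2} + M = M + 2 M^{2}$)
$a{\left(v,W \right)} = 3 v$
$s = 28$ ($s = - 4 \left(1 + 2 \left(-4\right)\right) + 3 \cdot 0 = - 4 \left(1 - 8\right) + 0 = \left(-4\right) \left(-7\right) + 0 = 28 + 0 = 28$)
$F \left(-48 + s\right) = - 27 \left(-48 + 28\right) = \left(-27\right) \left(-20\right) = 540$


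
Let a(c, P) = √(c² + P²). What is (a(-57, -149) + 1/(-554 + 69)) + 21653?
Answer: 10501704/485 + 5*√1018 ≈ 21813.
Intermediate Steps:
a(c, P) = √(P² + c²)
(a(-57, -149) + 1/(-554 + 69)) + 21653 = (√((-149)² + (-57)²) + 1/(-554 + 69)) + 21653 = (√(22201 + 3249) + 1/(-485)) + 21653 = (√25450 - 1/485) + 21653 = (5*√1018 - 1/485) + 21653 = (-1/485 + 5*√1018) + 21653 = 10501704/485 + 5*√1018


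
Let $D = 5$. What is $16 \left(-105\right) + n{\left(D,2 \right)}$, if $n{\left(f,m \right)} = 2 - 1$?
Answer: $-1679$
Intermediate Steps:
$n{\left(f,m \right)} = 1$ ($n{\left(f,m \right)} = 2 - 1 = 1$)
$16 \left(-105\right) + n{\left(D,2 \right)} = 16 \left(-105\right) + 1 = -1680 + 1 = -1679$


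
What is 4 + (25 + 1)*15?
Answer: 394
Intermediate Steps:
4 + (25 + 1)*15 = 4 + 26*15 = 4 + 390 = 394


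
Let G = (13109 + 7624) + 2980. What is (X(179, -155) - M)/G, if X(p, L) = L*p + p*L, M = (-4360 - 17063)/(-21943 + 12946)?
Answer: -166421651/71115287 ≈ -2.3402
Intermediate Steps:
M = 7141/2999 (M = -21423/(-8997) = -21423*(-1/8997) = 7141/2999 ≈ 2.3811)
X(p, L) = 2*L*p (X(p, L) = L*p + L*p = 2*L*p)
G = 23713 (G = 20733 + 2980 = 23713)
(X(179, -155) - M)/G = (2*(-155)*179 - 1*7141/2999)/23713 = (-55490 - 7141/2999)*(1/23713) = -166421651/2999*1/23713 = -166421651/71115287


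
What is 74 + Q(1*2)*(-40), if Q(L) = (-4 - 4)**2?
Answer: -2486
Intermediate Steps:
Q(L) = 64 (Q(L) = (-8)**2 = 64)
74 + Q(1*2)*(-40) = 74 + 64*(-40) = 74 - 2560 = -2486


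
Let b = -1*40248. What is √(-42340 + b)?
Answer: 2*I*√20647 ≈ 287.38*I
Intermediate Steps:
b = -40248
√(-42340 + b) = √(-42340 - 40248) = √(-82588) = 2*I*√20647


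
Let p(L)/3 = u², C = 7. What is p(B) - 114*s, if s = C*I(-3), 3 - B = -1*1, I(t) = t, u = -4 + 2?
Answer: 2406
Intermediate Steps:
u = -2
B = 4 (B = 3 - (-1) = 3 - 1*(-1) = 3 + 1 = 4)
p(L) = 12 (p(L) = 3*(-2)² = 3*4 = 12)
s = -21 (s = 7*(-3) = -21)
p(B) - 114*s = 12 - 114*(-21) = 12 + 2394 = 2406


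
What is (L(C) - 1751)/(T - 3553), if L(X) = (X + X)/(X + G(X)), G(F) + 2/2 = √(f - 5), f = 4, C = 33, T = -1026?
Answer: 1792663/4693475 + 66*I/4693475 ≈ 0.38195 + 1.4062e-5*I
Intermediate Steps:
G(F) = -1 + I (G(F) = -1 + √(4 - 5) = -1 + √(-1) = -1 + I)
L(X) = 2*X/(-1 + I + X) (L(X) = (X + X)/(X + (-1 + I)) = (2*X)/(-1 + I + X) = 2*X/(-1 + I + X))
(L(C) - 1751)/(T - 3553) = (2*33/(-1 + I + 33) - 1751)/(-1026 - 3553) = (2*33/(32 + I) - 1751)/(-4579) = (2*33*((32 - I)/1025) - 1751)*(-1/4579) = ((2112/1025 - 66*I/1025) - 1751)*(-1/4579) = (-1792663/1025 - 66*I/1025)*(-1/4579) = 1792663/4693475 + 66*I/4693475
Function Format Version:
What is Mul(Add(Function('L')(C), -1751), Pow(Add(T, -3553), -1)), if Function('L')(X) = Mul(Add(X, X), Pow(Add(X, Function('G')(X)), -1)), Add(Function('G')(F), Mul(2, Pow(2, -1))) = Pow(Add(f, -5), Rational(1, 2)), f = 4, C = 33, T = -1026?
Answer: Add(Rational(1792663, 4693475), Mul(Rational(66, 4693475), I)) ≈ Add(0.38195, Mul(1.4062e-5, I))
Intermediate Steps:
Function('G')(F) = Add(-1, I) (Function('G')(F) = Add(-1, Pow(Add(4, -5), Rational(1, 2))) = Add(-1, Pow(-1, Rational(1, 2))) = Add(-1, I))
Function('L')(X) = Mul(2, X, Pow(Add(-1, I, X), -1)) (Function('L')(X) = Mul(Add(X, X), Pow(Add(X, Add(-1, I)), -1)) = Mul(Mul(2, X), Pow(Add(-1, I, X), -1)) = Mul(2, X, Pow(Add(-1, I, X), -1)))
Mul(Add(Function('L')(C), -1751), Pow(Add(T, -3553), -1)) = Mul(Add(Mul(2, 33, Pow(Add(-1, I, 33), -1)), -1751), Pow(Add(-1026, -3553), -1)) = Mul(Add(Mul(2, 33, Pow(Add(32, I), -1)), -1751), Pow(-4579, -1)) = Mul(Add(Mul(2, 33, Mul(Rational(1, 1025), Add(32, Mul(-1, I)))), -1751), Rational(-1, 4579)) = Mul(Add(Add(Rational(2112, 1025), Mul(Rational(-66, 1025), I)), -1751), Rational(-1, 4579)) = Mul(Add(Rational(-1792663, 1025), Mul(Rational(-66, 1025), I)), Rational(-1, 4579)) = Add(Rational(1792663, 4693475), Mul(Rational(66, 4693475), I))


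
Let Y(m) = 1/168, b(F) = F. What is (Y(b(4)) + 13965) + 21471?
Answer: 5953249/168 ≈ 35436.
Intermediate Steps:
Y(m) = 1/168
(Y(b(4)) + 13965) + 21471 = (1/168 + 13965) + 21471 = 2346121/168 + 21471 = 5953249/168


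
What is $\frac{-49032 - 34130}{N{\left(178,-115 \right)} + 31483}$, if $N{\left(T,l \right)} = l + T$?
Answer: $- \frac{41581}{15773} \approx -2.6362$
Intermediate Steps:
$N{\left(T,l \right)} = T + l$
$\frac{-49032 - 34130}{N{\left(178,-115 \right)} + 31483} = \frac{-49032 - 34130}{\left(178 - 115\right) + 31483} = - \frac{83162}{63 + 31483} = - \frac{83162}{31546} = \left(-83162\right) \frac{1}{31546} = - \frac{41581}{15773}$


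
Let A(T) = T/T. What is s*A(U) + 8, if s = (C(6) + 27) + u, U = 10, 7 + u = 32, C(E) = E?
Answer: 66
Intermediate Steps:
u = 25 (u = -7 + 32 = 25)
A(T) = 1
s = 58 (s = (6 + 27) + 25 = 33 + 25 = 58)
s*A(U) + 8 = 58*1 + 8 = 58 + 8 = 66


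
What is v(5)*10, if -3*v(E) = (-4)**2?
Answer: -160/3 ≈ -53.333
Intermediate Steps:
v(E) = -16/3 (v(E) = -1/3*(-4)**2 = -1/3*16 = -16/3)
v(5)*10 = -16/3*10 = -160/3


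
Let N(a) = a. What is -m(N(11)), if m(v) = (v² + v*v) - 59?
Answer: -183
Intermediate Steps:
m(v) = -59 + 2*v² (m(v) = (v² + v²) - 59 = 2*v² - 59 = -59 + 2*v²)
-m(N(11)) = -(-59 + 2*11²) = -(-59 + 2*121) = -(-59 + 242) = -1*183 = -183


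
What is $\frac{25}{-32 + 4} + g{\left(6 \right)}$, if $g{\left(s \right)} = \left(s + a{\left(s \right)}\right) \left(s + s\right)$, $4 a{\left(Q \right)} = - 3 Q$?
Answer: $\frac{479}{28} \approx 17.107$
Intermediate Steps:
$a{\left(Q \right)} = - \frac{3 Q}{4}$ ($a{\left(Q \right)} = \frac{\left(-3\right) Q}{4} = - \frac{3 Q}{4}$)
$g{\left(s \right)} = \frac{s^{2}}{2}$ ($g{\left(s \right)} = \left(s - \frac{3 s}{4}\right) \left(s + s\right) = \frac{s}{4} \cdot 2 s = \frac{s^{2}}{2}$)
$\frac{25}{-32 + 4} + g{\left(6 \right)} = \frac{25}{-32 + 4} + \frac{6^{2}}{2} = \frac{25}{-28} + \frac{1}{2} \cdot 36 = 25 \left(- \frac{1}{28}\right) + 18 = - \frac{25}{28} + 18 = \frac{479}{28}$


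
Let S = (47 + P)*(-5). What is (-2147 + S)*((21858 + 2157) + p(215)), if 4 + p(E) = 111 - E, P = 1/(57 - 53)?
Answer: -227905431/4 ≈ -5.6976e+7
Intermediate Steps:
P = 1/4 ≈ 0.25000
p(E) = 107 - E (p(E) = -4 + (111 - E) = 107 - E)
S = -945/4 (S = (47 + 1/4)*(-5) = (189/4)*(-5) = -945/4 ≈ -236.25)
(-2147 + S)*((21858 + 2157) + p(215)) = (-2147 - 945/4)*((21858 + 2157) + (107 - 1*215)) = -9533*(24015 + (107 - 215))/4 = -9533*(24015 - 108)/4 = -9533/4*23907 = -227905431/4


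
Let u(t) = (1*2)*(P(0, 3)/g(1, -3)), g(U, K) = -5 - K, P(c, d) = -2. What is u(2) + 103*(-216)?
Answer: -22246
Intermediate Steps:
u(t) = 2 (u(t) = (1*2)*(-2/(-5 - 1*(-3))) = 2*(-2/(-5 + 3)) = 2*(-2/(-2)) = 2*(-2*(-1/2)) = 2*1 = 2)
u(2) + 103*(-216) = 2 + 103*(-216) = 2 - 22248 = -22246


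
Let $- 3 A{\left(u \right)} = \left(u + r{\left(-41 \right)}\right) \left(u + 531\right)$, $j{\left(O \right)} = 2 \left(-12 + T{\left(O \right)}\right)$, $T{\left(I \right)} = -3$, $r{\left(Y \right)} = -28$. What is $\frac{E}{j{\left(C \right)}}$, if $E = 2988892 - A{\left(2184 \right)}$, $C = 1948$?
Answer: $- \frac{2470036}{15} \approx -1.6467 \cdot 10^{5}$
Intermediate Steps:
$j{\left(O \right)} = -30$ ($j{\left(O \right)} = 2 \left(-12 - 3\right) = 2 \left(-15\right) = -30$)
$A{\left(u \right)} = - \frac{\left(-28 + u\right) \left(531 + u\right)}{3}$ ($A{\left(u \right)} = - \frac{\left(u - 28\right) \left(u + 531\right)}{3} = - \frac{\left(-28 + u\right) \left(531 + u\right)}{3}$)
$E = 4940072$ ($E = 2988892 - \left(4956 - 366184 - \frac{2184^{2}}{3}\right) = 2988892 - \left(4956 - 366184 - 1589952\right) = 2988892 - -1951180 = 2988892 + 1951180 = 4940072$)
$\frac{E}{j{\left(C \right)}} = \frac{4940072}{-30} = 4940072 \left(- \frac{1}{30}\right) = - \frac{2470036}{15}$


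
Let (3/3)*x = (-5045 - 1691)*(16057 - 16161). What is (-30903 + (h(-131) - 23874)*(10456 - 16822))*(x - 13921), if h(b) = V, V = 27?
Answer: 104215020292677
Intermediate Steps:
h(b) = 27
x = 700544 (x = (-5045 - 1691)*(16057 - 16161) = -6736*(-104) = 700544)
(-30903 + (h(-131) - 23874)*(10456 - 16822))*(x - 13921) = (-30903 + (27 - 23874)*(10456 - 16822))*(700544 - 13921) = (-30903 - 23847*(-6366))*686623 = (-30903 + 151810002)*686623 = 151779099*686623 = 104215020292677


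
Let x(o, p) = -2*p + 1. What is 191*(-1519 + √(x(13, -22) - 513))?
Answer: -290129 + 1146*I*√13 ≈ -2.9013e+5 + 4132.0*I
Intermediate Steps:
x(o, p) = 1 - 2*p
191*(-1519 + √(x(13, -22) - 513)) = 191*(-1519 + √((1 - 2*(-22)) - 513)) = 191*(-1519 + √((1 + 44) - 513)) = 191*(-1519 + √(45 - 513)) = 191*(-1519 + √(-468)) = 191*(-1519 + 6*I*√13) = -290129 + 1146*I*√13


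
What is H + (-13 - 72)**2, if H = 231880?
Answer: 239105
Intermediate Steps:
H + (-13 - 72)**2 = 231880 + (-13 - 72)**2 = 231880 + (-85)**2 = 231880 + 7225 = 239105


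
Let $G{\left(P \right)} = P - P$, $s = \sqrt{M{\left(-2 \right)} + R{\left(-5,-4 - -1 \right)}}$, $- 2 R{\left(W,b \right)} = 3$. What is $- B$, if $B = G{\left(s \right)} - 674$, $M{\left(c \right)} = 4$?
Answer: $674$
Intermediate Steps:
$R{\left(W,b \right)} = - \frac{3}{2}$ ($R{\left(W,b \right)} = \left(- \frac{1}{2}\right) 3 = - \frac{3}{2}$)
$s = \frac{\sqrt{10}}{2}$ ($s = \sqrt{4 - \frac{3}{2}} = \sqrt{\frac{5}{2}} = \frac{\sqrt{10}}{2} \approx 1.5811$)
$G{\left(P \right)} = 0$
$B = -674$ ($B = 0 - 674 = -674$)
$- B = \left(-1\right) \left(-674\right) = 674$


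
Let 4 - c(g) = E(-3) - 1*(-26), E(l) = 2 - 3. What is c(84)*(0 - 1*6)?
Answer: 126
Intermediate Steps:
E(l) = -1
c(g) = -21 (c(g) = 4 - (-1 - 1*(-26)) = 4 - (-1 + 26) = 4 - 1*25 = 4 - 25 = -21)
c(84)*(0 - 1*6) = -21*(0 - 1*6) = -21*(0 - 6) = -21*(-6) = 126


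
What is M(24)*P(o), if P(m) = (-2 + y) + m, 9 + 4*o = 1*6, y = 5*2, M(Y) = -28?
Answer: -203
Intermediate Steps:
y = 10
o = -3/4 (o = -9/4 + (1*6)/4 = -9/4 + (1/4)*6 = -9/4 + 3/2 = -3/4 ≈ -0.75000)
P(m) = 8 + m (P(m) = (-2 + 10) + m = 8 + m)
M(24)*P(o) = -28*(8 - 3/4) = -28*29/4 = -203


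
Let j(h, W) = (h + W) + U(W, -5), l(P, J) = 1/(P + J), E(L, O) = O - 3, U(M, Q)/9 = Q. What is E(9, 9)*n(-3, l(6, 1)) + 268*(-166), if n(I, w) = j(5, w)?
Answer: -313090/7 ≈ -44727.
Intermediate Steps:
U(M, Q) = 9*Q
E(L, O) = -3 + O
l(P, J) = 1/(J + P)
j(h, W) = -45 + W + h (j(h, W) = (h + W) + 9*(-5) = (W + h) - 45 = -45 + W + h)
n(I, w) = -40 + w (n(I, w) = -45 + w + 5 = -40 + w)
E(9, 9)*n(-3, l(6, 1)) + 268*(-166) = (-3 + 9)*(-40 + 1/(1 + 6)) + 268*(-166) = 6*(-40 + 1/7) - 44488 = 6*(-40 + ⅐) - 44488 = 6*(-279/7) - 44488 = -1674/7 - 44488 = -313090/7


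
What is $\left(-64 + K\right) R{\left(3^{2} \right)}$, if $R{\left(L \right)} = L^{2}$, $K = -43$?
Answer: $-8667$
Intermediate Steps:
$\left(-64 + K\right) R{\left(3^{2} \right)} = \left(-64 - 43\right) \left(3^{2}\right)^{2} = - 107 \cdot 9^{2} = \left(-107\right) 81 = -8667$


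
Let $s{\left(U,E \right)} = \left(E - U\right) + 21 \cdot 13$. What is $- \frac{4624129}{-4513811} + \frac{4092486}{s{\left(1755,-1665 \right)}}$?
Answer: $- \frac{6152718730061}{4734987739} \approx -1299.4$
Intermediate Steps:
$s{\left(U,E \right)} = 273 + E - U$ ($s{\left(U,E \right)} = \left(E - U\right) + 273 = 273 + E - U$)
$- \frac{4624129}{-4513811} + \frac{4092486}{s{\left(1755,-1665 \right)}} = - \frac{4624129}{-4513811} + \frac{4092486}{273 - 1665 - 1755} = \left(-4624129\right) \left(- \frac{1}{4513811}\right) + \frac{4092486}{273 - 1665 - 1755} = \frac{4624129}{4513811} + \frac{4092486}{-3147} = \frac{4624129}{4513811} + 4092486 \left(- \frac{1}{3147}\right) = \frac{4624129}{4513811} - \frac{1364162}{1049} = - \frac{6152718730061}{4734987739}$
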